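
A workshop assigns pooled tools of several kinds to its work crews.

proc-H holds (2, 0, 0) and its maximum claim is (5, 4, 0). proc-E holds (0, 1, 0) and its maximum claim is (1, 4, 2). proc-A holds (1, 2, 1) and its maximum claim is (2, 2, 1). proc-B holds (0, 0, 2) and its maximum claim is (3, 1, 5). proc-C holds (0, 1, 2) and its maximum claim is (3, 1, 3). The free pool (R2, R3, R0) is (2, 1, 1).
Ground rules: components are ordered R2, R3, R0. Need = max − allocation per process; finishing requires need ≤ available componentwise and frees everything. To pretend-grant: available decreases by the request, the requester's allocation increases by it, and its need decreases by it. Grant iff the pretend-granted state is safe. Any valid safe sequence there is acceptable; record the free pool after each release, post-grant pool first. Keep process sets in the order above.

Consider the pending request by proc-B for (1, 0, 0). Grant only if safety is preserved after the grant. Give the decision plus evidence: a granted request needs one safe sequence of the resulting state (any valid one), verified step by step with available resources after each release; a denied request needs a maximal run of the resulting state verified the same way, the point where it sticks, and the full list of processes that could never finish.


DENY. Granting would leave the state unsafe.
Key observation: after proc-A, proc-E the pool peaks at (2, 4, 2), and each blocked process is short somewhere: proc-H on R2; proc-B on R0; proc-C on R2.
Pretend the grant happened; the run proc-A, proc-E goes as far as possible. Verifying each step:
  pool = (1, 1, 1)
  proc-A needs (1, 0, 0) <= (1, 1, 1) -> finishes; pool += (1, 2, 1) = (2, 3, 2)
  proc-E needs (1, 3, 2) <= (2, 3, 2) -> finishes; pool += (0, 1, 0) = (2, 4, 2)
  proc-H cannot run: need (3, 4, 0) vs free (2, 4, 2) (insufficient R2)
  proc-B cannot run: need (2, 1, 3) vs free (2, 4, 2) (insufficient R0)
  proc-C cannot run: need (3, 0, 1) vs free (2, 4, 2) (insufficient R2)
Post-grant, the permanently blocked set is proc-H, proc-B and proc-C.


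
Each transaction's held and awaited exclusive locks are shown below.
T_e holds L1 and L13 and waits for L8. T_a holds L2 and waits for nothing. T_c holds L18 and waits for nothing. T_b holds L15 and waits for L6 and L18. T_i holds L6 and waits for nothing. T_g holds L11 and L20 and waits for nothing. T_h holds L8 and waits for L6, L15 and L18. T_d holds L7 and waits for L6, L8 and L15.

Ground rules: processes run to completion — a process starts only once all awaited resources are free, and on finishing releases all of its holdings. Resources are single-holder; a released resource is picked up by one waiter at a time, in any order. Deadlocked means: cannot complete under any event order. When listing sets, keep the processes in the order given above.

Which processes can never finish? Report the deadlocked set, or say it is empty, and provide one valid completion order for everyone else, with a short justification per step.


No process is deadlocked.
Key observation: there is no circular wait here — follow any chain and it reaches a process that is free to run now.
One completion order for the rest: T_i, T_g, T_c, T_a, T_b, T_h, T_e, T_d.
Check, step by step:
  T_i waits on nothing -> runs at once and releases L6
  T_g waits on nothing -> runs at once and releases L11 and L20
  T_c waits on nothing -> runs at once and releases L18
  T_a waits on nothing -> runs at once and releases L2
  T_b waits on L6 and L18 — all released -> runs and releases L15
  T_h waits on L6, L15 and L18 — all released -> runs and releases L8
  T_e waits on L8 — all released -> runs and releases L1 and L13
  T_d waits on L6, L8 and L15 — all released -> runs and releases L7


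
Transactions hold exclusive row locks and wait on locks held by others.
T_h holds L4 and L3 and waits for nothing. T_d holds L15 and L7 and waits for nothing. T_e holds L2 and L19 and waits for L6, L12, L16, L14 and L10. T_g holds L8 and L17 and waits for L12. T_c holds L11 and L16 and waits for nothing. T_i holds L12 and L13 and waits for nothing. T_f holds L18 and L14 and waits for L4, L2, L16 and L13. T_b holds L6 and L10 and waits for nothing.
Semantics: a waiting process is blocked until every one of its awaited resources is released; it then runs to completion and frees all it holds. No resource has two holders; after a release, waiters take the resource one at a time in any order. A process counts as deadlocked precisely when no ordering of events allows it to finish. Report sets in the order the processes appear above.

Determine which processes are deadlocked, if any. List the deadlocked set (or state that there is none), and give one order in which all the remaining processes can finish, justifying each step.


Deadlocked set: T_e and T_f.
Key observation: the loop T_e -> T_f -> T_e blocks itself forever; no other process is dragged down with it.
The rest can finish in the order T_b, T_c, T_d, T_i, T_h, T_g.
Verifying each step:
  T_b waits on nothing -> runs at once and releases L6 and L10
  T_c waits on nothing -> runs at once and releases L11 and L16
  T_d waits on nothing -> runs at once and releases L15 and L7
  T_i waits on nothing -> runs at once and releases L12 and L13
  T_h waits on nothing -> runs at once and releases L4 and L3
  T_g waits on L12 — all released -> runs and releases L8 and L17


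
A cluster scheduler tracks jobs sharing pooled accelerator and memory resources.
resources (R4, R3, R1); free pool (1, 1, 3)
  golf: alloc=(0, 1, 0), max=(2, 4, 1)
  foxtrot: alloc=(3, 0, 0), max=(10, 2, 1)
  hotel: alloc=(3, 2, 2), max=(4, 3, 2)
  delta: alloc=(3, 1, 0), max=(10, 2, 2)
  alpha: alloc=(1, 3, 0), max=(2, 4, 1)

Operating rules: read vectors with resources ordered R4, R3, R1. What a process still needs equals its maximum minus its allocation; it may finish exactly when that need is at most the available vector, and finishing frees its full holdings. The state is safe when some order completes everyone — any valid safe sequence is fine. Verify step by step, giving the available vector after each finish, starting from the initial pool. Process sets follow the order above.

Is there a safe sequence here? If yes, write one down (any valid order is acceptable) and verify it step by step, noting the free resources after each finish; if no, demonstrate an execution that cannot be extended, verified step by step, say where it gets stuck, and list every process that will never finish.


The state is UNSAFE.
Key observation: the wall is R4: completing alpha, golf, hotel brings the pool only to (5, 7, 5), and all the rest need more.
Going as far as possible: alpha, golf, hotel; after that, nothing fits. Walking it through:
  pool = (1, 1, 3)
  alpha needs (1, 1, 1) <= (1, 1, 3) -> finishes; pool += (1, 3, 0) = (2, 4, 3)
  golf needs (2, 3, 1) <= (2, 4, 3) -> finishes; pool += (0, 1, 0) = (2, 5, 3)
  hotel needs (1, 1, 0) <= (2, 5, 3) -> finishes; pool += (3, 2, 2) = (5, 7, 5)
  foxtrot cannot run: need (7, 2, 1) vs free (5, 7, 5) (insufficient R4)
  delta cannot run: need (7, 1, 2) vs free (5, 7, 5) (insufficient R4)
Processes that can never finish: foxtrot and delta.


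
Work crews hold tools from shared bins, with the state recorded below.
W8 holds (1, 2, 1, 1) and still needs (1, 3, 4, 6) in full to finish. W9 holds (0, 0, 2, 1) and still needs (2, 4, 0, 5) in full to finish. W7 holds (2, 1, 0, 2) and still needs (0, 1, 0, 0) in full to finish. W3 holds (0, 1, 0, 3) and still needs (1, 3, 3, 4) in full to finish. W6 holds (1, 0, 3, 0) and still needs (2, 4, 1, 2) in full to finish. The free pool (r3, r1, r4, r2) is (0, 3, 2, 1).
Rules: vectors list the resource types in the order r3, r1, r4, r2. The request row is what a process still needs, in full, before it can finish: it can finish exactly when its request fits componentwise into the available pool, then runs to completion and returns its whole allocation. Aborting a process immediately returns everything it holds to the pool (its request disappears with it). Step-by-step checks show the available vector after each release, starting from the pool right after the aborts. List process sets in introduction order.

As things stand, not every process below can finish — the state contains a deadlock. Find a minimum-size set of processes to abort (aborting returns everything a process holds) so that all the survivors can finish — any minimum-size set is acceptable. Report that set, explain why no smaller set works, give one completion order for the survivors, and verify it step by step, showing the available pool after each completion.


Minimum abort set: W8.
Key observation: W3 could never have finished before the abort; with (1, 2, 1, 1) returned by W8, it fits at step 3.
No smaller set exists: with zero aborts the deadlock remains.
Survivors finish in the order: W7, W6, W3, W9. Verifying each step (pool after the aborts first):
  pool = (1, 5, 3, 2)
  run W7 (needs (0, 1, 0, 0), free (1, 5, 3, 2)); after release of (2, 1, 0, 2) the pool is (3, 6, 3, 4)
  run W6 (needs (2, 4, 1, 2), free (3, 6, 3, 4)); after release of (1, 0, 3, 0) the pool is (4, 6, 6, 4)
  run W3 (needs (1, 3, 3, 4), free (4, 6, 6, 4)); after release of (0, 1, 0, 3) the pool is (4, 7, 6, 7)
  run W9 (needs (2, 4, 0, 5), free (4, 7, 6, 7)); after release of (0, 0, 2, 1) the pool is (4, 7, 8, 8)


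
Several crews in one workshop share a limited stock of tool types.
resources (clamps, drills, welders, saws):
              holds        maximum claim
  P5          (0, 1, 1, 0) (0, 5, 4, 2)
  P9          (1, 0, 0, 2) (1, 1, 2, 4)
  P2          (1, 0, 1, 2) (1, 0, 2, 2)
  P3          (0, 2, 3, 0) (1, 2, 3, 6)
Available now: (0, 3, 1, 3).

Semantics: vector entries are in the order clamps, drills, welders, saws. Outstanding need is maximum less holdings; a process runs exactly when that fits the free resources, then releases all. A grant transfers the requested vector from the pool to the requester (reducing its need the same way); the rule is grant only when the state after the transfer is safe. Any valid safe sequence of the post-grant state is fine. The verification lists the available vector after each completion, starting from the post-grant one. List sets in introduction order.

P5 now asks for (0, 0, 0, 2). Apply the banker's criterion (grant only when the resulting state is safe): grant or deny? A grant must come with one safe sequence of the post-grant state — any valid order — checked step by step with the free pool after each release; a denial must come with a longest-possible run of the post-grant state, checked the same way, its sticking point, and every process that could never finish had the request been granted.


DENY: after the grant no complete ordering would exist.
Key observation: after P2, P9 the pool peaks at (2, 3, 2, 5), and each blocked process is short somewhere: P5 on drills, welders; P3 on saws.
Pretend the grant happened; the run P2, P9 goes as far as possible. Step-by-step check:
  pool = (0, 3, 1, 1)
  run P2 (needs (0, 0, 1, 0), free (0, 3, 1, 1)); after release of (1, 0, 1, 2) the pool is (1, 3, 2, 3)
  run P9 (needs (0, 1, 2, 2), free (1, 3, 2, 3)); after release of (1, 0, 0, 2) the pool is (2, 3, 2, 5)
  P5 still needs (0, 4, 3, 0) but only (2, 3, 2, 5) is free — short on drills and welders
  P3 still needs (1, 0, 0, 6) but only (2, 3, 2, 5) is free — short on saws
Post-grant, the permanently blocked set is P5 and P3.


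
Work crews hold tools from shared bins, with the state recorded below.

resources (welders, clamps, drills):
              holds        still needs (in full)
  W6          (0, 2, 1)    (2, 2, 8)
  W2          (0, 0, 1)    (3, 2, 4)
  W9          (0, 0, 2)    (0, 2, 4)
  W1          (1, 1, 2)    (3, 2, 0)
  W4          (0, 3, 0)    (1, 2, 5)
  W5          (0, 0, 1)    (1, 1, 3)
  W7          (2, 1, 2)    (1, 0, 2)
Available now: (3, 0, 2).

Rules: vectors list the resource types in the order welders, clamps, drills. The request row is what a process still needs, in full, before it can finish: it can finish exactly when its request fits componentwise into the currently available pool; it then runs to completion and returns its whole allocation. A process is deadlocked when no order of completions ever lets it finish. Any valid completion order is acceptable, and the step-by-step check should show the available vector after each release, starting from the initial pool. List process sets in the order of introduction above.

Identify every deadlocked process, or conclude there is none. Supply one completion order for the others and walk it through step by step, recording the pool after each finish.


The deadlocked set is W6, W2, W9, W1 and W4.
Key observation: the wall is clamps: completing W7, W5 brings the pool only to (5, 1, 5), and all the rest need more.
One completion order for the rest: W7, W5. Step-by-step check:
  pool = (3, 0, 2)
  W7: need (1, 0, 2) fits (3, 0, 2); releases (2, 1, 2), pool now (5, 1, 4)
  W5: need (1, 1, 3) fits (5, 1, 4); releases (0, 0, 1), pool now (5, 1, 5)
The blocked processes can never fit:
  W6 still needs (2, 2, 8) but only (5, 1, 5) is free — short on clamps and drills
  W2 still needs (3, 2, 4) but only (5, 1, 5) is free — short on clamps
  W9 still needs (0, 2, 4) but only (5, 1, 5) is free — short on clamps
  W1 still needs (3, 2, 0) but only (5, 1, 5) is free — short on clamps
  W4 still needs (1, 2, 5) but only (5, 1, 5) is free — short on clamps


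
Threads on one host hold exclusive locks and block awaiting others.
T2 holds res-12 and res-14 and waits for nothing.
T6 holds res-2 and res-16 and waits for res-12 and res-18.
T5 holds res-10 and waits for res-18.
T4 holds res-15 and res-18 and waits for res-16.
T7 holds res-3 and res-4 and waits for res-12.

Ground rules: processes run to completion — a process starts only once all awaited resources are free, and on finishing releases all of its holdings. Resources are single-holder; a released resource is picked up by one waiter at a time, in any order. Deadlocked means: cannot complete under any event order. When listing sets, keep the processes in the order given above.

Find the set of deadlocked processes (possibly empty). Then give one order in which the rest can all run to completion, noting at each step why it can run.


The deadlocked set is T6, T5 and T4.
Key observation: the knot is the closed ring of waits T6 -> T4 -> T6; T5 waits into the deadlock from upstream.
One completion order for the rest: T2, T7.
Check, step by step:
  T2 waits on nothing -> runs at once and releases res-12 and res-14
  T7: everything it awaited (res-12) is free; runs, freeing res-3 and res-4


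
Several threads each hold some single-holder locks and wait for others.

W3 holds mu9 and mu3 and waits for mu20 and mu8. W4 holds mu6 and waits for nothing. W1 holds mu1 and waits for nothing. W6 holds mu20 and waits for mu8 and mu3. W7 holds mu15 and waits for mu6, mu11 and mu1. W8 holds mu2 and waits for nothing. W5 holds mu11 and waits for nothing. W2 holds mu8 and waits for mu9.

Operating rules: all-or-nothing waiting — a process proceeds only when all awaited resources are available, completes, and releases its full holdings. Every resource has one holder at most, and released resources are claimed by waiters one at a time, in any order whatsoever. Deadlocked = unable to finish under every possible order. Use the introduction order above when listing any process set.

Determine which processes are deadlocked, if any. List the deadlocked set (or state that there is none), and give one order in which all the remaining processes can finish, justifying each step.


Deadlocked: W3, W6 and W2.
Key observation: the knot is the closed ring of waits W3 -> W6 -> W3; W2 is caught in further circular waits.
The rest can finish in the order W1, W4, W5, W7, W8.
Verifying each step:
  W1: no waits; runs immediately, freeing mu1
  W4: no waits; runs immediately, freeing mu6
  W5: no waits; runs immediately, freeing mu11
  run W7 (all its waits — mu6, mu11 and mu1 — are resolved); releases mu15
  W8: no waits; runs immediately, freeing mu2


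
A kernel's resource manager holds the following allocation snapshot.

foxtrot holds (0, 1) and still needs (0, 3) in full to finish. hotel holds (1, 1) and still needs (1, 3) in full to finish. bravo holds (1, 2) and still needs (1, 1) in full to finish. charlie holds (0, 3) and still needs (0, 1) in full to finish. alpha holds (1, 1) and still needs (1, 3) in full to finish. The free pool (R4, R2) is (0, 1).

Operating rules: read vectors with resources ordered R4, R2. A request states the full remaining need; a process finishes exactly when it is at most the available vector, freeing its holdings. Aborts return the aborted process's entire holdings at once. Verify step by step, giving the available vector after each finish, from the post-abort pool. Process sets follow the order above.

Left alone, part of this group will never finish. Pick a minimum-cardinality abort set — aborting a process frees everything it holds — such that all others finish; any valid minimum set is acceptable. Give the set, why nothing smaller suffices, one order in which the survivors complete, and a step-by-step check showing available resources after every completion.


Minimum abort set: alpha.
Key observation: before aborting alpha, bravo was permanently blocked — no order could ever run it; afterwards it completes at step 1.
Why nothing smaller works: aborting no one leaves the state deadlocked as given.
One survivor order: bravo, charlie, hotel, foxtrot. Check, step by step (post-abort pool first):
  pool = (1, 2)
  bravo needs (1, 1) <= (1, 2) -> finishes; pool += (1, 2) = (2, 4)
  charlie needs (0, 1) <= (2, 4) -> finishes; pool += (0, 3) = (2, 7)
  hotel needs (1, 3) <= (2, 7) -> finishes; pool += (1, 1) = (3, 8)
  foxtrot needs (0, 3) <= (3, 8) -> finishes; pool += (0, 1) = (3, 9)


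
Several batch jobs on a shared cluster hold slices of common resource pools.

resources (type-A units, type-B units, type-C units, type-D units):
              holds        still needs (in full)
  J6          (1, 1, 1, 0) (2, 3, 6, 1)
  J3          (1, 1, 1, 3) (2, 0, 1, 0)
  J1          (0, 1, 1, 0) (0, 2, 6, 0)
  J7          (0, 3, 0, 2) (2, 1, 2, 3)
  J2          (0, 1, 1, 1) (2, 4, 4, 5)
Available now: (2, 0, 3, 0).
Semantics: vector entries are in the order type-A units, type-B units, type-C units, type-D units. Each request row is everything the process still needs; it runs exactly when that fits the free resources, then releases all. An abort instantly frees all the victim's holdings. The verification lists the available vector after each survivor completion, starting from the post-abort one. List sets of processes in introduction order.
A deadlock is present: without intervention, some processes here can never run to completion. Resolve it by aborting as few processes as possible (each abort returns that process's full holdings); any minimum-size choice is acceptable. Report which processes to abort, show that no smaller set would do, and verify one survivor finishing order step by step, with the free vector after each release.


Abort J6.
Key observation: J1 had no path to completion before; after the abort of J6 ((1, 1, 1, 0) returned), step 4 is where it fits.
No smaller set exists: with zero aborts the deadlock remains.
The survivors complete as J3, J7, J2, J1. Step-by-step check (starting from the post-abort pool):
  pool = (3, 1, 4, 0)
  J3: need (2, 0, 1, 0) fits (3, 1, 4, 0); releases (1, 1, 1, 3), pool now (4, 2, 5, 3)
  J7: need (2, 1, 2, 3) fits (4, 2, 5, 3); releases (0, 3, 0, 2), pool now (4, 5, 5, 5)
  J2: need (2, 4, 4, 5) fits (4, 5, 5, 5); releases (0, 1, 1, 1), pool now (4, 6, 6, 6)
  J1: need (0, 2, 6, 0) fits (4, 6, 6, 6); releases (0, 1, 1, 0), pool now (4, 7, 7, 6)


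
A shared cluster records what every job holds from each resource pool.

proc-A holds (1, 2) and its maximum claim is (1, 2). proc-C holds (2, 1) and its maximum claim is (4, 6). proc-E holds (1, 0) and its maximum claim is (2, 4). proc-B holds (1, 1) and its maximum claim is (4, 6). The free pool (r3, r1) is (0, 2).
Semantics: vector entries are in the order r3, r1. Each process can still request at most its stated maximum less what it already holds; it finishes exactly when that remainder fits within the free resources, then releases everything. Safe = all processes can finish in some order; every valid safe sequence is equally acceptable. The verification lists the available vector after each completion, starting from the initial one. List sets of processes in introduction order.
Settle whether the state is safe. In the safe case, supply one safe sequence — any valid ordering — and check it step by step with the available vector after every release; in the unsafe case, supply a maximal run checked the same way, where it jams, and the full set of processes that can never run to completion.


UNSAFE — no complete ordering exists.
Key observation: after proc-A, proc-E complete, (2, 4) is the best the pool ever gets, yet each leftover process wants more r1.
Going as far as possible: proc-A, proc-E; after that, nothing fits. Walking it through:
  pool = (0, 2)
  run proc-A (needs (0, 0), free (0, 2)); after release of (1, 2) the pool is (1, 4)
  run proc-E (needs (1, 4), free (1, 4)); after release of (1, 0) the pool is (2, 4)
  blocked: proc-C wants (2, 5), pool (2, 4) — not enough r1
  blocked: proc-B wants (3, 5), pool (2, 4) — not enough r3 and r1
Permanently blocked: proc-C and proc-B.


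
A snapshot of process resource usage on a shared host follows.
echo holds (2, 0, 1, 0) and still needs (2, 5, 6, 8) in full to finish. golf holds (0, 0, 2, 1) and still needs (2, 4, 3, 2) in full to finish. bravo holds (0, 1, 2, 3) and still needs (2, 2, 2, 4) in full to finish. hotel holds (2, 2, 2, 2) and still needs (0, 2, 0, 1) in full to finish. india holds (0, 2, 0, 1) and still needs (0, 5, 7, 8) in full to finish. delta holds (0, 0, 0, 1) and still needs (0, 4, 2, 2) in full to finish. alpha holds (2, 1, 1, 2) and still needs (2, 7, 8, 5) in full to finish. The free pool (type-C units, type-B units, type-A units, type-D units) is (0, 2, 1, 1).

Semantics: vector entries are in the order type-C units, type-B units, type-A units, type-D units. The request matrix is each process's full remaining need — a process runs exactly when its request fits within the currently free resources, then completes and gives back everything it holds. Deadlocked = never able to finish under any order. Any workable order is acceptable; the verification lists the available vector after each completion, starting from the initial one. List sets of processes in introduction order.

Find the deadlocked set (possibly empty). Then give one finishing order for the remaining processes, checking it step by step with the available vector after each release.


No process is deadlocked.
Key observation: the pool covers hotel at once, and every later process fits after earlier releases.
One completion order for the rest: hotel, delta, golf, bravo, echo, india, alpha. Verifying each step:
  pool = (0, 2, 1, 1)
  hotel: need (0, 2, 0, 1) fits (0, 2, 1, 1); releases (2, 2, 2, 2), pool now (2, 4, 3, 3)
  delta: need (0, 4, 2, 2) fits (2, 4, 3, 3); releases (0, 0, 0, 1), pool now (2, 4, 3, 4)
  golf: need (2, 4, 3, 2) fits (2, 4, 3, 4); releases (0, 0, 2, 1), pool now (2, 4, 5, 5)
  bravo: need (2, 2, 2, 4) fits (2, 4, 5, 5); releases (0, 1, 2, 3), pool now (2, 5, 7, 8)
  echo: need (2, 5, 6, 8) fits (2, 5, 7, 8); releases (2, 0, 1, 0), pool now (4, 5, 8, 8)
  india: need (0, 5, 7, 8) fits (4, 5, 8, 8); releases (0, 2, 0, 1), pool now (4, 7, 8, 9)
  alpha: need (2, 7, 8, 5) fits (4, 7, 8, 9); releases (2, 1, 1, 2), pool now (6, 8, 9, 11)


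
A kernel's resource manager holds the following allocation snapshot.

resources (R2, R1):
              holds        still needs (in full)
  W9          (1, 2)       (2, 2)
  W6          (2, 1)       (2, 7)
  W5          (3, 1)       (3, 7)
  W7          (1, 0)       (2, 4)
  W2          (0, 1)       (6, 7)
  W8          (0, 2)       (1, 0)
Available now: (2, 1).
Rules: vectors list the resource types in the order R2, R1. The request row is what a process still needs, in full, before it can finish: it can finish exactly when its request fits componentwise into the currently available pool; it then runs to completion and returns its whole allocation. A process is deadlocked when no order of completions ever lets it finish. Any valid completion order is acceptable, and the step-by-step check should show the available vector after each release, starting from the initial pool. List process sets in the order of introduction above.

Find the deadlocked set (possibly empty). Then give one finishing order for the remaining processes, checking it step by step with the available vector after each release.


Deadlocked: W6, W5 and W2.
Key observation: W8, W9, W7 can finish, but then (4, 5) is all there is, and the blocked group's R1 demands exceed it.
A valid finishing order for the others: W8, W9, W7. Check, step by step:
  pool = (2, 1)
  W8: need (1, 0) fits (2, 1); releases (0, 2), pool now (2, 3)
  W9: need (2, 2) fits (2, 3); releases (1, 2), pool now (3, 5)
  W7: need (2, 4) fits (3, 5); releases (1, 0), pool now (4, 5)
The blocked processes can never fit:
  W6 still needs (2, 7) but only (4, 5) is free — short on R1
  W5 still needs (3, 7) but only (4, 5) is free — short on R1
  W2 still needs (6, 7) but only (4, 5) is free — short on R2 and R1


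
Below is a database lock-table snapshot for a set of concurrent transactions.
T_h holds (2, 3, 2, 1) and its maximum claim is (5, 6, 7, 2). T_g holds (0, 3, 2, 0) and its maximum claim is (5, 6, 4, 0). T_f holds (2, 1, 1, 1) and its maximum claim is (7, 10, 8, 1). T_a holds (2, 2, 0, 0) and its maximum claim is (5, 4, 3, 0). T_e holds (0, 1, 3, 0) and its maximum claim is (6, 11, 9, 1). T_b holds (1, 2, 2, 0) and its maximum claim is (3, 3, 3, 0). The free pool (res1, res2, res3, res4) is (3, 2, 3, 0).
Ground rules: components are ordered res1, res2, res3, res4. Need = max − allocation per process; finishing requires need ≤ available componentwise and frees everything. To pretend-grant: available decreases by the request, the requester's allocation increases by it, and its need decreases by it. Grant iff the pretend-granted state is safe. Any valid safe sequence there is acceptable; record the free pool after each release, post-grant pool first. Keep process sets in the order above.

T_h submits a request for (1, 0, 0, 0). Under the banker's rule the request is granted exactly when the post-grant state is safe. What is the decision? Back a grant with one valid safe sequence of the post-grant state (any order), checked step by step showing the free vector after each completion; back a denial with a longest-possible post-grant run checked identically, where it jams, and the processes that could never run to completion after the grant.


GRANT — the state after the grant stays safe, e.g. via T_b, T_a, T_g, T_f, T_e, T_h.
Key observation: with (2, 2, 3, 0) left after the transfer, T_b can run at once — the state stays safe.
Step-by-step check of the post-grant state:
  pool = (2, 2, 3, 0)
  T_b: need (2, 1, 1, 0) fits (2, 2, 3, 0); releases (1, 2, 2, 0), pool now (3, 4, 5, 0)
  T_a: need (3, 2, 3, 0) fits (3, 4, 5, 0); releases (2, 2, 0, 0), pool now (5, 6, 5, 0)
  T_g: need (5, 3, 2, 0) fits (5, 6, 5, 0); releases (0, 3, 2, 0), pool now (5, 9, 7, 0)
  T_f: need (5, 9, 7, 0) fits (5, 9, 7, 0); releases (2, 1, 1, 1), pool now (7, 10, 8, 1)
  T_e: need (6, 10, 6, 1) fits (7, 10, 8, 1); releases (0, 1, 3, 0), pool now (7, 11, 11, 1)
  T_h: need (2, 3, 5, 1) fits (7, 11, 11, 1); releases (3, 3, 2, 1), pool now (10, 14, 13, 2)


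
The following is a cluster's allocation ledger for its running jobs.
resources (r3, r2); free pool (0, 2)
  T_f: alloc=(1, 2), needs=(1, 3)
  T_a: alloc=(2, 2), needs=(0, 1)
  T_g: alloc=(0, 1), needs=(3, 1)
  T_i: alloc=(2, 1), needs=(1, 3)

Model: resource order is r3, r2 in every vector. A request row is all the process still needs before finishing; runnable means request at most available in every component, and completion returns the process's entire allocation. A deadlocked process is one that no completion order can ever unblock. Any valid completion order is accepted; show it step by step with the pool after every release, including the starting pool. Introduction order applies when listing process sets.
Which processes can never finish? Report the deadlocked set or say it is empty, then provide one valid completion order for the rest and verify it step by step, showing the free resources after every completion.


The deadlocked set is empty.
Key observation: starting with T_a, each completion frees enough for the next — no one is permanently blocked.
The rest can finish in the order T_a, T_i, T_g, T_f. Check, step by step:
  pool = (0, 2)
  T_a needs (0, 1) <= (0, 2) -> finishes; pool += (2, 2) = (2, 4)
  T_i needs (1, 3) <= (2, 4) -> finishes; pool += (2, 1) = (4, 5)
  T_g needs (3, 1) <= (4, 5) -> finishes; pool += (0, 1) = (4, 6)
  T_f needs (1, 3) <= (4, 6) -> finishes; pool += (1, 2) = (5, 8)


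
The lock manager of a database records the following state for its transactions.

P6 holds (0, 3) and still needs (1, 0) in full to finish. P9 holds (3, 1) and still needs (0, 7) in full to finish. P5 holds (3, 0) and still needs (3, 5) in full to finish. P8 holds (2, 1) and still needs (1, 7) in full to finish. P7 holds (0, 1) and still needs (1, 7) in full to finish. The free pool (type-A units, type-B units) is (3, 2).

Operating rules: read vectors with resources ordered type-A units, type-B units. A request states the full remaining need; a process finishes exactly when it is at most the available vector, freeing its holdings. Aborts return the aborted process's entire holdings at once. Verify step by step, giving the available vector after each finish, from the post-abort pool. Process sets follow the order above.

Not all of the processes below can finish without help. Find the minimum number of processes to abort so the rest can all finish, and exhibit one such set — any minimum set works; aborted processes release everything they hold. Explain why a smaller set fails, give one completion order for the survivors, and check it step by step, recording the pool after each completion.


Abort P9 and P8.
Key observation: P7 had no path to completion before; after the abort of P9 and P8 ((5, 2) returned), step 2 is where it fits.
No one abort is enough; case by case: P6 alone leaves P9 blocked (short on type-B units); P9 alone leaves P8 blocked (short on type-B units); P5 alone leaves P9 blocked (short on type-B units); P8 alone leaves P9 blocked (short on type-B units); P7 alone leaves P9 blocked (short on type-B units).
Survivors finish in the order: P6, P7, P5. Check, step by step (pool after the aborts first):
  pool = (8, 4)
  P6: need (1, 0) fits (8, 4); releases (0, 3), pool now (8, 7)
  P7: need (1, 7) fits (8, 7); releases (0, 1), pool now (8, 8)
  P5: need (3, 5) fits (8, 8); releases (3, 0), pool now (11, 8)


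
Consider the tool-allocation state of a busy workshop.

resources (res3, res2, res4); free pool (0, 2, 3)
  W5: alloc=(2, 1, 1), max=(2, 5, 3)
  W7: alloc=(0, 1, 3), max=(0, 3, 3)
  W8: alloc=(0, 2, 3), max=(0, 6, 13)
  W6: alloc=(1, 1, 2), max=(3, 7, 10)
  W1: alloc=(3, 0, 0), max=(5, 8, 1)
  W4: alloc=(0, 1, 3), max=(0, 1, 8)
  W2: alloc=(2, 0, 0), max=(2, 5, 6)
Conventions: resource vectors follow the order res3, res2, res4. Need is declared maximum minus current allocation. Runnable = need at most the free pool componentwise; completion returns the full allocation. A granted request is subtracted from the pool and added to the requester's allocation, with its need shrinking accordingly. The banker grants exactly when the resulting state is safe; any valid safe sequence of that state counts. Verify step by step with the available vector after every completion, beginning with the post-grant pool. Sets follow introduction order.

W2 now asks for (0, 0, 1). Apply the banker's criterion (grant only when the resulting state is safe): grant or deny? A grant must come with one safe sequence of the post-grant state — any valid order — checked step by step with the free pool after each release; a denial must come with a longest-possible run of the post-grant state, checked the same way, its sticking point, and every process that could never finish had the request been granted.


GRANT: granting preserves safety; a valid post-grant sequence is W7, W4, W5, W2, W8, W6, W1.
Key observation: with (0, 2, 2) left after the transfer, W7 can run at once — the state stays safe.
Step-by-step check of the post-grant state:
  pool = (0, 2, 2)
  W7 needs (0, 2, 0) <= (0, 2, 2) -> finishes; pool += (0, 1, 3) = (0, 3, 5)
  W4 needs (0, 0, 5) <= (0, 3, 5) -> finishes; pool += (0, 1, 3) = (0, 4, 8)
  W5 needs (0, 4, 2) <= (0, 4, 8) -> finishes; pool += (2, 1, 1) = (2, 5, 9)
  W2 needs (0, 5, 5) <= (2, 5, 9) -> finishes; pool += (2, 0, 1) = (4, 5, 10)
  W8 needs (0, 4, 10) <= (4, 5, 10) -> finishes; pool += (0, 2, 3) = (4, 7, 13)
  W6 needs (2, 6, 8) <= (4, 7, 13) -> finishes; pool += (1, 1, 2) = (5, 8, 15)
  W1 needs (2, 8, 1) <= (5, 8, 15) -> finishes; pool += (3, 0, 0) = (8, 8, 15)


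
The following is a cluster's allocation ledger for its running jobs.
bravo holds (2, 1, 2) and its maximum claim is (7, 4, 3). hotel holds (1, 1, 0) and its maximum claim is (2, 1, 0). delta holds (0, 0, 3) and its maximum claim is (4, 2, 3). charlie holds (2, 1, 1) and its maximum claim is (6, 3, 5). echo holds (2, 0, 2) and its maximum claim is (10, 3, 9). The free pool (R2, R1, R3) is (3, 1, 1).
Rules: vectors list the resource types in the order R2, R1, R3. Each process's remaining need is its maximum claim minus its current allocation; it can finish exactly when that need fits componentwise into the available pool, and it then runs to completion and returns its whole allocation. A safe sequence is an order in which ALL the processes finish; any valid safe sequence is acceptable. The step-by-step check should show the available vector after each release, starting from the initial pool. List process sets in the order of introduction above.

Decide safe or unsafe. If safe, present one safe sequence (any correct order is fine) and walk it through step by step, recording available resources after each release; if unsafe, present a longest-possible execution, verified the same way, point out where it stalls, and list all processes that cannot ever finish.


SAFE, for example via the order hotel, delta, charlie, bravo, echo.
Key observation: reading the order forward, delta is the first process whose need (4, 2, 0) meets the free pool (4, 2, 1) exactly on a resource it requests.
Check, step by step:
  pool = (3, 1, 1)
  hotel: need (1, 0, 0) fits (3, 1, 1); releases (1, 1, 0), pool now (4, 2, 1)
  delta: need (4, 2, 0) fits (4, 2, 1); releases (0, 0, 3), pool now (4, 2, 4)
  charlie: need (4, 2, 4) fits (4, 2, 4); releases (2, 1, 1), pool now (6, 3, 5)
  bravo: need (5, 3, 1) fits (6, 3, 5); releases (2, 1, 2), pool now (8, 4, 7)
  echo: need (8, 3, 7) fits (8, 4, 7); releases (2, 0, 2), pool now (10, 4, 9)


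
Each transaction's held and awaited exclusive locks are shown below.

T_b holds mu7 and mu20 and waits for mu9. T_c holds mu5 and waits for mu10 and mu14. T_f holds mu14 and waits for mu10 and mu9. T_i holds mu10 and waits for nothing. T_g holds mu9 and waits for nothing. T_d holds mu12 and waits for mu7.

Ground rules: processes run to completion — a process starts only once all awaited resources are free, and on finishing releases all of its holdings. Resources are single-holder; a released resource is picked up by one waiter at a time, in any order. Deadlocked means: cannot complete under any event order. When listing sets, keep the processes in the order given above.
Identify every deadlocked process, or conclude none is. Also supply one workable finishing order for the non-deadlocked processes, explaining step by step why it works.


The deadlocked set is empty.
Key observation: all waits point, directly or indirectly, at processes that can finish, so nothing is permanently blocked.
A valid finishing order for the others: T_g, T_i, T_b, T_d, T_f, T_c.
Verifying each step:
  T_g: no waits; runs immediately, freeing mu9
  T_i: no waits; runs immediately, freeing mu10
  T_b: everything it awaited (mu9) is free; runs, freeing mu7 and mu20
  T_d: everything it awaited (mu7) is free; runs, freeing mu12
  T_f: everything it awaited (mu10 and mu9) is free; runs, freeing mu14
  T_c: everything it awaited (mu10 and mu14) is free; runs, freeing mu5


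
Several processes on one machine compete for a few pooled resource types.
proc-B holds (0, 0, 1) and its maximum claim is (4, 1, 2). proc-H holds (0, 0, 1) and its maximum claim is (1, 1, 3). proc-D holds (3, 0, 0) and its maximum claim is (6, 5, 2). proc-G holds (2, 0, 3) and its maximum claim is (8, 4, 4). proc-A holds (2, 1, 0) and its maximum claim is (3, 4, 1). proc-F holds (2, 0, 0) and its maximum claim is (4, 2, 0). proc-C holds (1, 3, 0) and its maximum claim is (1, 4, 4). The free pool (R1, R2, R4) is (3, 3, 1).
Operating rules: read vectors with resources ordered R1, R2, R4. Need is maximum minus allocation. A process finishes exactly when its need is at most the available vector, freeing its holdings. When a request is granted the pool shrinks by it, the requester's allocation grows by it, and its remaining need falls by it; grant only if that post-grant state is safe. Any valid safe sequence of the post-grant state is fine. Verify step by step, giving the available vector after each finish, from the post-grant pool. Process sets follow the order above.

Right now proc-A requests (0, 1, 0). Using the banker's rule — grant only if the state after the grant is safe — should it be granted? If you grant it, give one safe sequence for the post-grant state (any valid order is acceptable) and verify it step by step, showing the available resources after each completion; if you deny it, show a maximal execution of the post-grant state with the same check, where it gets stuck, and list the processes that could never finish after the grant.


GRANT: granting preserves safety; a valid post-grant sequence is proc-A, proc-F, proc-G, proc-C, proc-H, proc-D, proc-B.
Key observation: after the grant the pool drops to (3, 2, 1), which still lets proc-A finish first and unwind the rest.
Verifying the post-grant state step by step:
  pool = (3, 2, 1)
  proc-A needs (1, 2, 1) <= (3, 2, 1) -> finishes; pool += (2, 2, 0) = (5, 4, 1)
  proc-F needs (2, 2, 0) <= (5, 4, 1) -> finishes; pool += (2, 0, 0) = (7, 4, 1)
  proc-G needs (6, 4, 1) <= (7, 4, 1) -> finishes; pool += (2, 0, 3) = (9, 4, 4)
  proc-C needs (0, 1, 4) <= (9, 4, 4) -> finishes; pool += (1, 3, 0) = (10, 7, 4)
  proc-H needs (1, 1, 2) <= (10, 7, 4) -> finishes; pool += (0, 0, 1) = (10, 7, 5)
  proc-D needs (3, 5, 2) <= (10, 7, 5) -> finishes; pool += (3, 0, 0) = (13, 7, 5)
  proc-B needs (4, 1, 1) <= (13, 7, 5) -> finishes; pool += (0, 0, 1) = (13, 7, 6)


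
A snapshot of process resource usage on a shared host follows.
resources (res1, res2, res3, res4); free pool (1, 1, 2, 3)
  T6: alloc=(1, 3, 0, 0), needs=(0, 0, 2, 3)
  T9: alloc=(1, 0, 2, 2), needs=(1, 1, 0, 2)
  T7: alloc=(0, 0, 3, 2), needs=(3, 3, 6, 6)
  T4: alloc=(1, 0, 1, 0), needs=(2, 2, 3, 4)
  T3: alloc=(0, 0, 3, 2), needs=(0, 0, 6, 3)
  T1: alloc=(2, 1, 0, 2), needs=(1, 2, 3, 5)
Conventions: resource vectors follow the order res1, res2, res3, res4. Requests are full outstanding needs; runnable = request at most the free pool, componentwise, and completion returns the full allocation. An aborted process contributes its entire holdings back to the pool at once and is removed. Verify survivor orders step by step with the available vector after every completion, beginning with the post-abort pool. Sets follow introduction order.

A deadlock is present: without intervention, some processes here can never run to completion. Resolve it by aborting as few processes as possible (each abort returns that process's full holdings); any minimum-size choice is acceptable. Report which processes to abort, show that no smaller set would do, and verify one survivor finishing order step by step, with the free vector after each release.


Abort T3.
Key observation: T7 had no path to completion before; after the abort of T3 ((0, 0, 3, 2) returned), step 3 is where it fits.
Why nothing smaller works: aborting no one leaves the state deadlocked as given.
Survivors finish in the order: T9, T6, T7, T1, T4. Check, step by step (pool after the aborts first):
  pool = (1, 1, 5, 5)
  run T9 (needs (1, 1, 0, 2), free (1, 1, 5, 5)); after release of (1, 0, 2, 2) the pool is (2, 1, 7, 7)
  run T6 (needs (0, 0, 2, 3), free (2, 1, 7, 7)); after release of (1, 3, 0, 0) the pool is (3, 4, 7, 7)
  run T7 (needs (3, 3, 6, 6), free (3, 4, 7, 7)); after release of (0, 0, 3, 2) the pool is (3, 4, 10, 9)
  run T1 (needs (1, 2, 3, 5), free (3, 4, 10, 9)); after release of (2, 1, 0, 2) the pool is (5, 5, 10, 11)
  run T4 (needs (2, 2, 3, 4), free (5, 5, 10, 11)); after release of (1, 0, 1, 0) the pool is (6, 5, 11, 11)
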